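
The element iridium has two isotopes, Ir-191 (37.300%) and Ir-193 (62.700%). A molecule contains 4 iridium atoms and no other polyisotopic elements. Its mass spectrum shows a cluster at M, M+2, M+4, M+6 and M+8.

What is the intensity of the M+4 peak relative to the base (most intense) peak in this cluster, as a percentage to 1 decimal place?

89.2%

Term probabilities: M 0.0194, M+2 0.1302, M+4 0.3282, M+6 0.3678, M+8 0.1546. Base peak = M+6.
P(M+6) = C(4,3) × 0.37300^1 × 0.62700^3 = 4 × 0.3730 × 0.24649188 = 0.367766 (base)
P(M+4) = C(4,2) × 0.37300^2 × 0.62700^2 = 6 × 0.139129 × 0.393129 = 0.328174
Relative intensity = 0.328174 / 0.367766 × 100 = 89.2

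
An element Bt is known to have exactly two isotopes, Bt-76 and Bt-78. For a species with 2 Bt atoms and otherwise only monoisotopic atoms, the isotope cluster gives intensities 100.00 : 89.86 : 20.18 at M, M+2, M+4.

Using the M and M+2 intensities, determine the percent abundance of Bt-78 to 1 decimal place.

31.0%

Let p = fractional abundance of Bt-76. I(M+2)/I(M) = [C(2,1)·p^1·(1−p)] / p^2 = 2·(1−p)/p = 89.86/100.00 = 0.8986
(1−p)/p = 0.8986/2 = 0.4493  ⇒  p = 1/(1 + 0.4493) = 0.6900
Bt-76: 69.0%, Bt-78: 31.0%.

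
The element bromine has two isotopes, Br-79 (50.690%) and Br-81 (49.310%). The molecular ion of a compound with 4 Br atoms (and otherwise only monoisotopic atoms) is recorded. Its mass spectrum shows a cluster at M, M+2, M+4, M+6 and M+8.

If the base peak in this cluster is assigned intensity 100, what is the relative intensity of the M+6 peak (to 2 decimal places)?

64.85

Binomial terms of (0.50690 + 0.49310)^4: M 0.0660, M+2 0.2569, M+4 0.3749, M+6 0.2431, M+8 0.0591 → M+4 is the base peak.
P(M+4) = C(4,2) × 0.50690^2 × 0.49310^2 = 6 × 0.25694761 × 0.24314761 = 0.374857 (base)
P(M+6) = C(4,3) × 0.50690^1 × 0.49310^3 = 4 × 0.5069 × 0.11989609 = 0.243101
Relative intensity = 0.243101 / 0.374857 × 100 = 64.85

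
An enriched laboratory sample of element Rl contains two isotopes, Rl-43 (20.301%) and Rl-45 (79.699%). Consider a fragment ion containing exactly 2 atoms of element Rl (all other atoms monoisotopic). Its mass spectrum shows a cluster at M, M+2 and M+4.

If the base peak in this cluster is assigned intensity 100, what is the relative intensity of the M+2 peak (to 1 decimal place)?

(0.20301 + 0.79699)^2 gives M 0.0412, M+2 0.3236, M+4 0.6352; the largest is M+4.
P(M+4) = C(2,2) × 0.20301^0 × 0.79699^2 = 1 × 1.0000 × 0.63519306 = 0.635193 (base)
P(M+2) = C(2,1) × 0.20301^1 × 0.79699^1 = 2 × 0.20301 × 0.79699 = 0.323594
Relative intensity = 0.323594 / 0.635193 × 100 = 50.9

50.9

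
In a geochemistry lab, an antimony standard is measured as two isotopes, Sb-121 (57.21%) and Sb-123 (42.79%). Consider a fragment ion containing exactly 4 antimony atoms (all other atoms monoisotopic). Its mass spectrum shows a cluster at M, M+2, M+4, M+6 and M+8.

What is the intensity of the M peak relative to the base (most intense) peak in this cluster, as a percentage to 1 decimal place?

(0.5721 + 0.4279)^4 gives M 0.1071, M+2 0.3205, M+4 0.3596, M+6 0.1793, M+8 0.0335; the largest is M+4.
P(M+4) = C(4,2) × 0.5721^2 × 0.4279^2 = 6 × 0.32729841 × 0.18309841 = 0.359567 (base)
P(M) = C(4,0) × 0.5721^4 × 0.4279^0 = 1 × 0.10712425 × 1.0000 = 0.107124
Relative intensity = 0.107124 / 0.359567 × 100 = 29.8

29.8%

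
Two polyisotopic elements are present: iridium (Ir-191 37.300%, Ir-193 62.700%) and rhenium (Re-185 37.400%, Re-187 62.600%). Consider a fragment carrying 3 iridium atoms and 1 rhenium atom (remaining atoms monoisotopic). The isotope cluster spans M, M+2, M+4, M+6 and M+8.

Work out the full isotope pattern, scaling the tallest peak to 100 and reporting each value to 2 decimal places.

5.28 : 35.47 : 89.33 : 100.00 : 41.98

Iridium pattern (n=3): 0.05189512 : 0.26170165 : 0.43991135 : 0.24649188
Rhenium pattern (n=1): 0.3740 : 0.6260
Convolve the two distributions (both contribute in 2-u steps):
  M: 0.05189512×0.3740 = 0.019409
  M+2: 0.05189512×0.6260 + 0.26170165×0.3740 = 0.130363
  M+4: 0.26170165×0.6260 + 0.43991135×0.3740 = 0.328352
  M+6: 0.43991135×0.6260 + 0.24649188×0.3740 = 0.367572
  M+8: 0.24649188×0.6260 = 0.154304
Scale to base peak (0.367572) = 100: 5.28 : 35.47 : 89.33 : 100.00 : 41.98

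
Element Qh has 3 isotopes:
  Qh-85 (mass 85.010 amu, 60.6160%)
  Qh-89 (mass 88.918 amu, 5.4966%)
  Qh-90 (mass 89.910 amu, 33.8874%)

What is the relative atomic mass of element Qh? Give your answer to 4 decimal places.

Ar = Σ fᵢ·mᵢ = 0.606160 × 85.010 + 0.054966 × 88.918 + 0.338874 × 89.910
= 51.52966 + 4.88747 + 30.46816 = 86.88529 amu

86.8853 amu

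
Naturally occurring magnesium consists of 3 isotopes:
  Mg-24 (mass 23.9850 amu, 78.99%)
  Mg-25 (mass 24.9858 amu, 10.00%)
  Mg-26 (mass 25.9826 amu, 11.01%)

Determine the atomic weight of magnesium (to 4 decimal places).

24.3050 amu

The abundance-weighted mean is 0.7899 × 23.9850 + 0.1000 × 24.9858 + 0.1101 × 25.9826
= 18.94575 + 2.49858 + 2.86068 = 24.30501 amu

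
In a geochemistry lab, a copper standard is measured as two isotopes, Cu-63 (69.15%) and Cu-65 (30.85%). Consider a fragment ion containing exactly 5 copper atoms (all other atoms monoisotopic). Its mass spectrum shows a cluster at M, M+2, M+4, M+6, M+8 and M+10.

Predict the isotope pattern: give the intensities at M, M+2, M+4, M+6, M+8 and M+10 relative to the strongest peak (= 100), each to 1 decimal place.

44.8 : 100.0 : 89.2 : 39.8 : 8.9 : 0.8

Each Cu atom is independently Cu-63 (p = 0.6915) or Cu-65 (q = 0.3085); the cluster is the binomial expansion (p + q)^5.
P(M) = 0.6915^5 = 0.158111
P(M+2) = 5 × 0.6915^4 × 0.3085^1 = 0.352691
P(M+4) = 10 × 0.6915^3 × 0.3085^2 = 0.314693
P(M+6) = 10 × 0.6915^2 × 0.3085^3 = 0.140394
P(M+8) = 5 × 0.6915^1 × 0.3085^4 = 0.031317
P(M+10) = 0.3085^5 = 0.002794
The M+2 peak is largest (0.352691); scaling to 100 gives 44.8 : 100.0 : 89.2 : 39.8 : 8.9 : 0.8.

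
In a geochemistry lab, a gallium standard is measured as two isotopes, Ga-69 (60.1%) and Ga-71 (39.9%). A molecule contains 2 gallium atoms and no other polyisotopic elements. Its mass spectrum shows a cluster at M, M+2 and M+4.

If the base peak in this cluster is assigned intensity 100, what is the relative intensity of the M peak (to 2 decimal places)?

Term probabilities: M 0.3612, M+2 0.4796, M+4 0.1592. Base peak = M+2.
P(M+2) = C(2,1) × 0.601^1 × 0.399^1 = 2 × 0.6010 × 0.3990 = 0.479598 (base)
P(M) = C(2,0) × 0.601^2 × 0.399^0 = 1 × 0.361201 × 1.0000 = 0.361201
Relative intensity = 0.361201 / 0.479598 × 100 = 75.31

75.31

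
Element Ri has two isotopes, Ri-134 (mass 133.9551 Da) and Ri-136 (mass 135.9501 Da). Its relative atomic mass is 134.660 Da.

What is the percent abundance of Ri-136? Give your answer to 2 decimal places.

35.33%

Let x be the fractional abundance of Ri-134; then Ri-136 has abundance 1 − x.
133.9551·x + 135.9501·(1 − x) = 134.660
(133.9551 − 135.9501)·x = 134.660 − 135.9501
x = -1.2901 / -1.9950 = 0.64667 → 64.67% Ri-134, 35.33% Ri-136.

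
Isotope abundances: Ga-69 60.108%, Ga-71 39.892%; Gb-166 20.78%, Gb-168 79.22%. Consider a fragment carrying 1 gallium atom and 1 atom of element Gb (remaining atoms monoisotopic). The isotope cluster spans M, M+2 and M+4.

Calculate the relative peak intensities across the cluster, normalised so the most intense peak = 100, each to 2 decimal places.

Gallium pattern (n=1): 0.60108 : 0.39892
Element Gb pattern (n=1): 0.2078 : 0.7922
Convolve the two distributions (both contribute in 2-u steps):
  M: 0.60108×0.2078 = 0.124904
  M+2: 0.60108×0.7922 + 0.39892×0.2078 = 0.559071
  M+4: 0.39892×0.7922 = 0.316024
Scale to base peak (0.559071) = 100: 22.34 : 100.00 : 56.53

22.34 : 100.00 : 56.53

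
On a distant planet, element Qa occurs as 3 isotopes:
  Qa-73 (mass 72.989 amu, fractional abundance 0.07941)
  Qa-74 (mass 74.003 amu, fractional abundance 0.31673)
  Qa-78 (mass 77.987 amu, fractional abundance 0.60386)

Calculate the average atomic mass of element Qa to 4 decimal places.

Average mass = Σ (abundance × isotope mass) = 0.07941 × 72.989 + 0.31673 × 74.003 + 0.60386 × 77.987
= 5.79606 + 23.43897 + 47.09323 = 76.32826 amu

76.3283 amu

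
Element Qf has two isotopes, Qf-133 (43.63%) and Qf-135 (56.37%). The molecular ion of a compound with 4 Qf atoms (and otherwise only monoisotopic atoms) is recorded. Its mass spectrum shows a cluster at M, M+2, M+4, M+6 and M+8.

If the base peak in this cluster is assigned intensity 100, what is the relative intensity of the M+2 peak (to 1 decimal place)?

Binomial terms of (0.4363 + 0.5637)^4: M 0.0362, M+2 0.1873, M+4 0.3629, M+6 0.3126, M+8 0.1010 → M+4 is the base peak.
P(M+4) = C(4,2) × 0.4363^2 × 0.5637^2 = 6 × 0.19035769 × 0.31775769 = 0.362926 (base)
P(M+2) = C(4,1) × 0.4363^3 × 0.5637^1 = 4 × 0.08305306 × 0.5637 = 0.187268
Relative intensity = 0.187268 / 0.362926 × 100 = 51.6

51.6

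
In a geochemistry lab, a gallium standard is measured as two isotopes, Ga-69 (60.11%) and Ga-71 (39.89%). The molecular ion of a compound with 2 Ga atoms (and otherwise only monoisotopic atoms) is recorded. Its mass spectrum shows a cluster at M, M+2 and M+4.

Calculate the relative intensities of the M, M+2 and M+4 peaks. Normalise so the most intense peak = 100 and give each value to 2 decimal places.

The 2 Ga atoms are independent, so intensities follow the terms of (0.6011 + 0.3989)^2.
P(M) = 0.6011^2 = 0.361321
P(M+2) = 2 × 0.6011^1 × 0.3989^1 = 0.479558
P(M+4) = 0.3989^2 = 0.159121
The M+2 peak is largest (0.479558); scaling to 100 gives 75.34 : 100.00 : 33.18.

75.34 : 100.00 : 33.18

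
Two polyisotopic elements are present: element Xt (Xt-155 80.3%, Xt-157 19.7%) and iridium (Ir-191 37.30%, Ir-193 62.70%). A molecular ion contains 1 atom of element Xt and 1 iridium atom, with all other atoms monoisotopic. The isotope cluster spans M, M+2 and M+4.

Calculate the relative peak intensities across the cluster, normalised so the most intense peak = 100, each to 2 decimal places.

Element Xt pattern (n=1): 0.8030 : 0.1970
Iridium pattern (n=1): 0.3730 : 0.6270
Convolve the two distributions (both contribute in 2-u steps):
  M: 0.8030×0.3730 = 0.299519
  M+2: 0.8030×0.6270 + 0.1970×0.3730 = 0.576962
  M+4: 0.1970×0.6270 = 0.123519
Scale to base peak (0.576962) = 100: 51.91 : 100.00 : 21.41

51.91 : 100.00 : 21.41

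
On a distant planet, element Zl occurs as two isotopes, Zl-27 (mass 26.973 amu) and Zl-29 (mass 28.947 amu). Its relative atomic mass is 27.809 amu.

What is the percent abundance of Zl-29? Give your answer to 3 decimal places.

Let x be the fractional abundance of Zl-27; then Zl-29 has abundance 1 − x.
26.973·x + 28.947·(1 − x) = 27.809
(26.973 − 28.947)·x = 27.809 − 28.947
x = -1.138 / -1.974 = 0.57649 → 57.649% Zl-27, 42.351% Zl-29.

42.351%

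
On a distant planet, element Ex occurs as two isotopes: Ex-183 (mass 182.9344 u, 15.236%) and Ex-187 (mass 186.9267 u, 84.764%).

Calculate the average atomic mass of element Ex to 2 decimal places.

Ar = Σ fᵢ·mᵢ = 0.15236 × 182.9344 + 0.84764 × 186.9267
= 27.87189 + 158.44655 = 186.31844 u

186.32 u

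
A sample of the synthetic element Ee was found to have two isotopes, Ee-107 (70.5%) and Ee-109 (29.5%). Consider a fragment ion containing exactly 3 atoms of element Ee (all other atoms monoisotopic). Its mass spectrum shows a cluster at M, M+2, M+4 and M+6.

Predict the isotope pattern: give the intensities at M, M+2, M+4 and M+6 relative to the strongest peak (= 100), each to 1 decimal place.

The 3 Ee atoms are independent, so intensities follow the terms of (0.705 + 0.295)^3.
P(M) = 0.705^3 = 0.350403
P(M+2) = 3 × 0.705^2 × 0.295^1 = 0.439867
P(M+4) = 3 × 0.705^1 × 0.295^2 = 0.184058
P(M+6) = 0.295^3 = 0.025672
The M+2 peak is largest (0.439867); scaling to 100 gives 79.7 : 100.0 : 41.8 : 5.8.

79.7 : 100.0 : 41.8 : 5.8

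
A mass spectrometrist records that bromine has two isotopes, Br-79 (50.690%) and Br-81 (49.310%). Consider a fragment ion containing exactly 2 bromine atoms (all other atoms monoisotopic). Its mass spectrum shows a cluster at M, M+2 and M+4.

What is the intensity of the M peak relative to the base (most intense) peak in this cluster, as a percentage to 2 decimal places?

(0.50690 + 0.49310)^2 gives M 0.2569, M+2 0.4999, M+4 0.2431; the largest is M+2.
P(M+2) = C(2,1) × 0.50690^1 × 0.49310^1 = 2 × 0.5069 × 0.4931 = 0.499905 (base)
P(M) = C(2,0) × 0.50690^2 × 0.49310^0 = 1 × 0.25694761 × 1.0000 = 0.256948
Relative intensity = 0.256948 / 0.499905 × 100 = 51.40

51.40%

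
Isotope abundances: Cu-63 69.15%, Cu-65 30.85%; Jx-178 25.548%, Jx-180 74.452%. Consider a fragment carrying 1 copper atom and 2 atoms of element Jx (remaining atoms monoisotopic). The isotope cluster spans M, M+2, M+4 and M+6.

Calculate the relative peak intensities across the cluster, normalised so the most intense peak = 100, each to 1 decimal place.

Copper pattern (n=1): 0.6915 : 0.3085
Element Jx pattern (n=2): 0.06527003 : 0.38041994 : 0.55431003
Convolve the two distributions (both contribute in 2-u steps):
  M: 0.6915×0.06527003 = 0.045134
  M+2: 0.6915×0.38041994 + 0.3085×0.06527003 = 0.283196
  M+4: 0.6915×0.55431003 + 0.3085×0.38041994 = 0.500665
  M+6: 0.3085×0.55431003 = 0.171005
Scale to base peak (0.500665) = 100: 9.0 : 56.6 : 100.0 : 34.2

9.0 : 56.6 : 100.0 : 34.2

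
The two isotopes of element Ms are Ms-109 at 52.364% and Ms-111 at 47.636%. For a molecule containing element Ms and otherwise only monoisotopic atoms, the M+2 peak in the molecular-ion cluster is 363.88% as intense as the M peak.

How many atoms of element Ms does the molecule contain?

For n independent Ms atoms, I(M+2)/I(M) = n · (abundance Ms-111) / (abundance Ms-109) = n · 0.47636/0.52364.
n = 3.6388 × 0.52364/0.47636 = 4.00 ≈ 4

4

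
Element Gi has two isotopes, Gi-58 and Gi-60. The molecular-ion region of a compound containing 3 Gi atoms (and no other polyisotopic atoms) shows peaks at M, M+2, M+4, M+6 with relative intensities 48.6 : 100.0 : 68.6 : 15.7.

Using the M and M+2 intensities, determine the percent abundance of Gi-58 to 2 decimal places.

If p is the fraction of Gi that is Gi-58, then I(M+2)/I(M) = [C(3,1)·p^2·(1−p)] / p^3 = 3·(1−p)/p = 100.0/48.6 = 2.0576
(1−p)/p = 2.0576/3 = 0.6859  ⇒  p = 1/(1 + 0.6859) = 0.5932
Gi-58: 59.32%, Gi-60: 40.68%.

59.32%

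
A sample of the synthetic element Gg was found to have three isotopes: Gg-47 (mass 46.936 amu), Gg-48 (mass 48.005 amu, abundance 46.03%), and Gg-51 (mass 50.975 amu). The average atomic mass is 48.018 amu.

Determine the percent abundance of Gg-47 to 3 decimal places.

The remaining 53.97% is split between Gg-47 (fraction x) and Gg-51 (fraction 0.5397 − x).
Substituting: 46.936x + 50.975(0.5397 − x) = 25.9212985
(46.936 − 50.975)x = -1.589909  ⇒  x = 0.39364, y = 0.14606
Gg-47: 39.364%, Gg-51: 14.606%.

39.364%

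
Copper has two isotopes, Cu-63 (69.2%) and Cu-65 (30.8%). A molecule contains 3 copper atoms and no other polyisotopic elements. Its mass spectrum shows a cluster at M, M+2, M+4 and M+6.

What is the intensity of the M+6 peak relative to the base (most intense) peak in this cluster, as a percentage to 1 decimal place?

Binomial terms of (0.692 + 0.308)^3: M 0.3314, M+2 0.4425, M+4 0.1969, M+6 0.0292 → M+2 is the base peak.
P(M+2) = C(3,1) × 0.692^2 × 0.308^1 = 3 × 0.478864 × 0.3080 = 0.442470 (base)
P(M+6) = C(3,3) × 0.692^0 × 0.308^3 = 1 × 1.0000 × 0.02921811 = 0.029218
Relative intensity = 0.029218 / 0.442470 × 100 = 6.6

6.6%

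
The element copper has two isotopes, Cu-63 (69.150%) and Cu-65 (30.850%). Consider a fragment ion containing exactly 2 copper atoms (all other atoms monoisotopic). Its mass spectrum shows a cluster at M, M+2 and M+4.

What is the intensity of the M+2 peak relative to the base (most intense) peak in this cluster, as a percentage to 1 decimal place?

89.2%

Binomial terms of (0.69150 + 0.30850)^2: M 0.4782, M+2 0.4267, M+4 0.0952 → M is the base peak.
P(M) = C(2,0) × 0.69150^2 × 0.30850^0 = 1 × 0.47817225 × 1.0000 = 0.478172 (base)
P(M+2) = C(2,1) × 0.69150^1 × 0.30850^1 = 2 × 0.6915 × 0.3085 = 0.426656
Relative intensity = 0.426656 / 0.478172 × 100 = 89.2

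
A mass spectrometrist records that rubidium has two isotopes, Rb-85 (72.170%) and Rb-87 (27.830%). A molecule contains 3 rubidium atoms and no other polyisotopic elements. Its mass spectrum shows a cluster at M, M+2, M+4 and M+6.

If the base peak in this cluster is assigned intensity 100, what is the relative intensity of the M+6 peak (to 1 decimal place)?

5.0

Term probabilities: M 0.3759, M+2 0.4349, M+4 0.1677, M+6 0.0216. Base peak = M+2.
P(M+2) = C(3,1) × 0.72170^2 × 0.27830^1 = 3 × 0.52085089 × 0.2783 = 0.434858 (base)
P(M+6) = C(3,3) × 0.72170^0 × 0.27830^3 = 1 × 1.0000 × 0.02155458 = 0.021555
Relative intensity = 0.021555 / 0.434858 × 100 = 5.0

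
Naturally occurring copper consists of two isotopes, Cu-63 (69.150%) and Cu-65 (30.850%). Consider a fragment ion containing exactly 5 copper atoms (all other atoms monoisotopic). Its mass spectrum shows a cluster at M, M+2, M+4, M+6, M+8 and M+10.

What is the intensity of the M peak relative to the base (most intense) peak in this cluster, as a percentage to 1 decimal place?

Term probabilities: M 0.1581, M+2 0.3527, M+4 0.3147, M+6 0.1404, M+8 0.0313, M+10 0.0028. Base peak = M+2.
P(M+2) = C(5,1) × 0.69150^4 × 0.30850^1 = 5 × 0.2286487 × 0.3085 = 0.352691 (base)
P(M) = C(5,0) × 0.69150^5 × 0.30850^0 = 1 × 0.15811058 × 1.0000 = 0.158111
Relative intensity = 0.158111 / 0.352691 × 100 = 44.8

44.8%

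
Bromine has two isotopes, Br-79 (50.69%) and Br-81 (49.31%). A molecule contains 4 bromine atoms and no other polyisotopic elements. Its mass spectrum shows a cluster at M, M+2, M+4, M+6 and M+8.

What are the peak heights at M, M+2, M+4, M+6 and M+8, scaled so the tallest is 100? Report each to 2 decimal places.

17.61 : 68.53 : 100.00 : 64.85 : 15.77

Expanding (0.5069 + 0.4931)^4:
P(M) = 0.5069^4 = 0.066022
P(M+2) = 4 × 0.5069^3 × 0.4931^1 = 0.256899
P(M+4) = 6 × 0.5069^2 × 0.4931^2 = 0.374857
P(M+6) = 4 × 0.5069^1 × 0.4931^3 = 0.243101
P(M+8) = 0.4931^4 = 0.059121
The M+4 peak is largest (0.374857); scaling to 100 gives 17.61 : 68.53 : 100.00 : 64.85 : 15.77.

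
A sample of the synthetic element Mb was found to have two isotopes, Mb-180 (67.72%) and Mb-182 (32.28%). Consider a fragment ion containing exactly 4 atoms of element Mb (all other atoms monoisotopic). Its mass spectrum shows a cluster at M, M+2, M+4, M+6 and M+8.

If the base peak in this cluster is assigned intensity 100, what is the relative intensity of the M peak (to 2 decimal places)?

(0.6772 + 0.3228)^4 gives M 0.2103, M+2 0.4010, M+4 0.2867, M+6 0.0911, M+8 0.0109; the largest is M+2.
P(M+2) = C(4,1) × 0.6772^3 × 0.3228^1 = 4 × 0.31056381 × 0.3228 = 0.401000 (base)
P(M) = C(4,0) × 0.6772^4 × 0.3228^0 = 1 × 0.21031381 × 1.0000 = 0.210314
Relative intensity = 0.210314 / 0.401000 × 100 = 52.45

52.45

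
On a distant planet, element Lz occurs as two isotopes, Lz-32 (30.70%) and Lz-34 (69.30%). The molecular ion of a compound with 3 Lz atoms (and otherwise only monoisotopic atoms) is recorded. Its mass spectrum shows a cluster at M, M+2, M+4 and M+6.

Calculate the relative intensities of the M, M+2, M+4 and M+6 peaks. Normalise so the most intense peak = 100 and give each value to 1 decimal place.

6.5 : 44.3 : 100.0 : 75.2

Expanding (0.3070 + 0.6930)^3:
P(M) = 0.3070^3 = 0.028934
P(M+2) = 3 × 0.3070^2 × 0.6930^1 = 0.195944
P(M+4) = 3 × 0.3070^1 × 0.6930^2 = 0.442309
P(M+6) = 0.6930^3 = 0.332813
The M+4 peak is largest (0.442309); scaling to 100 gives 6.5 : 44.3 : 100.0 : 75.2.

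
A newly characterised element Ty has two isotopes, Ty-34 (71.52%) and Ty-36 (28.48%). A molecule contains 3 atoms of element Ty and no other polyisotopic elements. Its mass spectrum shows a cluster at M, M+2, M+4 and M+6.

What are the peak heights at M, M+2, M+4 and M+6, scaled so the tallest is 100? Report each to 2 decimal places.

Each Ty atom is independently Ty-34 (p = 0.7152) or Ty-36 (q = 0.2848); the cluster is the binomial expansion (p + q)^3.
P(M) = 0.7152^3 = 0.365833
P(M+2) = 3 × 0.7152^2 × 0.2848^1 = 0.437035
P(M+4) = 3 × 0.7152^1 × 0.2848^2 = 0.174032
P(M+6) = 0.2848^3 = 0.023100
The M+2 peak is largest (0.437035); scaling to 100 gives 83.71 : 100.00 : 39.82 : 5.29.

83.71 : 100.00 : 39.82 : 5.29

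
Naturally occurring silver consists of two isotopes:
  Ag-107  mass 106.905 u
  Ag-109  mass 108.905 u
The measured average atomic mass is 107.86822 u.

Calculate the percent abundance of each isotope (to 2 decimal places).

Ag-107: 51.84%, Ag-109: 48.16%

With x = fraction of Ag-107 (so Ag-109 is 1 − x):
106.905·x + 108.905·(1 − x) = 107.86822
(106.905 − 108.905)·x = 107.86822 − 108.905
x = -1.03678 / -2.000 = 0.51839 → 51.84% Ag-107, 48.16% Ag-109.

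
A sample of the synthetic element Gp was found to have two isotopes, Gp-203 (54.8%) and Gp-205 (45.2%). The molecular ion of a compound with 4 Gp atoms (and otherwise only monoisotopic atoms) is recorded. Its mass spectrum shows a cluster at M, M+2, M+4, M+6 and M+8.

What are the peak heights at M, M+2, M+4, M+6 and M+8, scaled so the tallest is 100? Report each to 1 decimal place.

24.5 : 80.8 : 100.0 : 55.0 : 11.3

Expanding (0.548 + 0.452)^4:
P(M) = 0.548^4 = 0.090182
P(M+2) = 4 × 0.548^3 × 0.452^1 = 0.297536
P(M+4) = 6 × 0.548^2 × 0.452^2 = 0.368120
P(M+6) = 4 × 0.548^1 × 0.452^3 = 0.202421
P(M+8) = 0.452^4 = 0.041740
The M+4 peak is largest (0.368120); scaling to 100 gives 24.5 : 80.8 : 100.0 : 55.0 : 11.3.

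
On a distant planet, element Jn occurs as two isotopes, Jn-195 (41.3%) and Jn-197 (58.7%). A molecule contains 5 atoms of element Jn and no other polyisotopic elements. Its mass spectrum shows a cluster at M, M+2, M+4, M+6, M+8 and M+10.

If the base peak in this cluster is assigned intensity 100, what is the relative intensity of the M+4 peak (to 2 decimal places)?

70.36

Binomial terms of (0.413 + 0.587)^5: M 0.0120, M+2 0.0854, M+4 0.2427, M+6 0.3450, M+8 0.2452, M+10 0.0697 → M+6 is the base peak.
P(M+6) = C(5,3) × 0.413^2 × 0.587^3 = 10 × 0.170569 × 0.202262 = 0.344996 (base)
P(M+4) = C(5,2) × 0.413^3 × 0.587^2 = 10 × 0.070445 × 0.344569 = 0.242732
Relative intensity = 0.242732 / 0.344996 × 100 = 70.36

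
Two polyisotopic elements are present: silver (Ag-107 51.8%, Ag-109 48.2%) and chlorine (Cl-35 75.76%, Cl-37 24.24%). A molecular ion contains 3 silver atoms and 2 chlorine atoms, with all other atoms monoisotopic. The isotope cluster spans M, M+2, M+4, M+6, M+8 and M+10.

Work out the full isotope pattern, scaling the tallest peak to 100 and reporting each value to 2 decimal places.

22.29 : 76.49 : 100.00 : 61.38 : 17.42 : 1.84

Silver pattern (n=3): 0.13899183 : 0.3879965 : 0.3610315 : 0.11198017
Chlorine pattern (n=2): 0.57395776 : 0.36728448 : 0.05875776
Convolve the two distributions (both contribute in 2-u steps):
  M: 0.13899183×0.57395776 = 0.079775
  M+2: 0.13899183×0.36728448 + 0.3879965×0.57395776 = 0.273743
  M+4: 0.13899183×0.05875776 + 0.3879965×0.36728448 + 0.3610315×0.57395776 = 0.357889
  M+6: 0.3879965×0.05875776 + 0.3610315×0.36728448 + 0.11198017×0.57395776 = 0.219671
  M+8: 0.3610315×0.05875776 + 0.11198017×0.36728448 = 0.062342
  M+10: 0.11198017×0.05875776 = 0.006580
Scale to base peak (0.357889) = 100: 22.29 : 76.49 : 100.00 : 61.38 : 17.42 : 1.84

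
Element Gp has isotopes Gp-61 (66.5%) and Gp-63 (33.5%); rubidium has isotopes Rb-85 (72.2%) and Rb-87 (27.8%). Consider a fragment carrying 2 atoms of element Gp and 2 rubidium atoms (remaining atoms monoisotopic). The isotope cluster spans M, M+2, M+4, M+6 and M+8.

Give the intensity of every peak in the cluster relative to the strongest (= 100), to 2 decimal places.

56.26 : 100.00 : 66.26 : 19.40 : 2.12

Element Gp pattern (n=2): 0.442225 : 0.44555 : 0.112225
Rubidium pattern (n=2): 0.521284 : 0.401432 : 0.077284
Convolve the two distributions (both contribute in 2-u steps):
  M: 0.442225×0.521284 = 0.230525
  M+2: 0.442225×0.401432 + 0.44555×0.521284 = 0.409781
  M+4: 0.442225×0.077284 + 0.44555×0.401432 + 0.112225×0.521284 = 0.271536
  M+6: 0.44555×0.077284 + 0.112225×0.401432 = 0.079485
  M+8: 0.112225×0.077284 = 0.008673
Scale to base peak (0.409781) = 100: 56.26 : 100.00 : 66.26 : 19.40 : 2.12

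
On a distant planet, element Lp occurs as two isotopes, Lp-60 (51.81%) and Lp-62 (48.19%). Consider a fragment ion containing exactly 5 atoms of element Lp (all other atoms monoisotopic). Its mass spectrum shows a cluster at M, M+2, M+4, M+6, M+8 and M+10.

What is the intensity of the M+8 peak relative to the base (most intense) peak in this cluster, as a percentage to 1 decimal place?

43.3%

(0.5181 + 0.4819)^5 gives M 0.0373, M+2 0.1736, M+4 0.3230, M+6 0.3004, M+8 0.1397, M+10 0.0260; the largest is M+4.
P(M+4) = C(5,2) × 0.5181^3 × 0.4819^2 = 10 × 0.13907234 × 0.23222761 = 0.322964 (base)
P(M+8) = C(5,4) × 0.5181^1 × 0.4819^4 = 5 × 0.5181 × 0.05392966 = 0.139705
Relative intensity = 0.139705 / 0.322964 × 100 = 43.3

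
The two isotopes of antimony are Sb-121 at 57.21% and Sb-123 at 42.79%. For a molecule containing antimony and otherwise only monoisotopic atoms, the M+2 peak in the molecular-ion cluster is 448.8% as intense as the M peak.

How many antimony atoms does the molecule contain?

6

For n independent Sb atoms, I(M+2)/I(M) = n · (abundance Sb-123) / (abundance Sb-121) = n · 0.4279/0.5721.
n = 4.488 × 0.5721/0.4279 = 6.00 ≈ 6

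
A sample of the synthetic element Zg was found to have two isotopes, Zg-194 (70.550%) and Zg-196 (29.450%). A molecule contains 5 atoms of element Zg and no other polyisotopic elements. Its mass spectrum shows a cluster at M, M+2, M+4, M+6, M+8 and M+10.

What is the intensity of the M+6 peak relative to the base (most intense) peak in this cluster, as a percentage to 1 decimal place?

Term probabilities: M 0.1748, M+2 0.3648, M+4 0.3046, M+6 0.1271, M+8 0.0265, M+10 0.0022. Base peak = M+2.
P(M+2) = C(5,1) × 0.70550^4 × 0.29450^1 = 5 × 0.2477354 × 0.2945 = 0.364790 (base)
P(M+6) = C(5,3) × 0.70550^2 × 0.29450^3 = 10 × 0.49773025 × 0.02554206 = 0.127131
Relative intensity = 0.127131 / 0.364790 × 100 = 34.9

34.9%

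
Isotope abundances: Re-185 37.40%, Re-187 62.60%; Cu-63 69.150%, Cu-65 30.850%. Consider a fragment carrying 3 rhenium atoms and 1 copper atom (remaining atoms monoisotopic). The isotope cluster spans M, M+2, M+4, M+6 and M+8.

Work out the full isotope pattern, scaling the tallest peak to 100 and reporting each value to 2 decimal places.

9.39 : 51.36 : 100.00 : 79.28 : 19.65

Rhenium pattern (n=3): 0.05231362 : 0.26268713 : 0.43968487 : 0.24531438
Copper pattern (n=1): 0.6915 : 0.3085
Convolve the two distributions (both contribute in 2-u steps):
  M: 0.05231362×0.6915 = 0.036175
  M+2: 0.05231362×0.3085 + 0.26268713×0.6915 = 0.197787
  M+4: 0.26268713×0.3085 + 0.43968487×0.6915 = 0.385081
  M+6: 0.43968487×0.3085 + 0.24531438×0.6915 = 0.305278
  M+8: 0.24531438×0.3085 = 0.075679
Scale to base peak (0.385081) = 100: 9.39 : 51.36 : 100.00 : 79.28 : 19.65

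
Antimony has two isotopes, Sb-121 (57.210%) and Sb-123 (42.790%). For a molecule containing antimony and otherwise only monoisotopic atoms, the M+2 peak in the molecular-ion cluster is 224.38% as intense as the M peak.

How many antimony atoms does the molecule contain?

The M+2/M ratio from n Sb atoms is n · q/p = n · 0.42790/0.57210.
n = 2.2438 × 0.57210/0.42790 = 3.00 ≈ 3

3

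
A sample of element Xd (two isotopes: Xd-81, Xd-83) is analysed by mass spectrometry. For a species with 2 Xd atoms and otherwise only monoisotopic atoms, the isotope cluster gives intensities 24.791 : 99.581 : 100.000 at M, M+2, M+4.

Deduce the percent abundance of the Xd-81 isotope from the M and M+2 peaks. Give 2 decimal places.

Let p = fractional abundance of Xd-81. I(M+2)/I(M) = [C(2,1)·p^1·(1−p)] / p^2 = 2·(1−p)/p = 99.581/24.791 = 4.0168
(1−p)/p = 4.0168/2 = 2.0084  ⇒  p = 1/(1 + 2.0084) = 0.3324
Xd-81: 33.24%, Xd-83: 66.76%.

33.24%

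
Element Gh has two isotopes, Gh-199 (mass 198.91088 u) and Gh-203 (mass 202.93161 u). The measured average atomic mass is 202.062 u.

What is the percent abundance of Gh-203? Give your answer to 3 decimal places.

78.372%

Writing the weighted mean with unknown fraction x of Gh-199:
198.91088·x + 202.93161·(1 − x) = 202.062
(198.91088 − 202.93161)·x = 202.062 − 202.93161
x = -0.86961 / -4.02073 = 0.21628 → 21.628% Gh-199, 78.372% Gh-203.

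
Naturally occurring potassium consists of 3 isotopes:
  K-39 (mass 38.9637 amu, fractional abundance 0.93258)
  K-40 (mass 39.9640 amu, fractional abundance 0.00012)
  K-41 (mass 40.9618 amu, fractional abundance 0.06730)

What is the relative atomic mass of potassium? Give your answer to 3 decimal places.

39.098 amu

Weight each isotope mass by its fractional abundance: 0.93258 × 38.9637 + 0.00012 × 39.9640 + 0.06730 × 40.9618
= 36.33677 + 0.00480 + 2.75673 = 39.09830 amu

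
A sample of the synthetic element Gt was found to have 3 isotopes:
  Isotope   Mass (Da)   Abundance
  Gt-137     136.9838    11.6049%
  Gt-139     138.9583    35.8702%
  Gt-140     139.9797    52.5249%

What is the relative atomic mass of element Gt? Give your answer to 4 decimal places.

139.2657 Da

Ar = Σ fᵢ·mᵢ = 0.116049 × 136.9838 + 0.358702 × 138.9583 + 0.525249 × 139.9797
= 15.89683 + 49.84462 + 73.52420 = 139.26565 Da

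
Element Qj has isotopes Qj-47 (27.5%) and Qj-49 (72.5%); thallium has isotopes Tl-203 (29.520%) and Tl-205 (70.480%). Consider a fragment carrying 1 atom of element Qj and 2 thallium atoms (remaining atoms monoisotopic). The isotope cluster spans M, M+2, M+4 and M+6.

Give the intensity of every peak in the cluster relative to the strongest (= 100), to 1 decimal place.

Element Qj pattern (n=1): 0.2750 : 0.7250
Thallium pattern (n=2): 0.08714304 : 0.41611392 : 0.49674304
Convolve the two distributions (both contribute in 2-u steps):
  M: 0.2750×0.08714304 = 0.023964
  M+2: 0.2750×0.41611392 + 0.7250×0.08714304 = 0.177610
  M+4: 0.2750×0.49674304 + 0.7250×0.41611392 = 0.438287
  M+6: 0.7250×0.49674304 = 0.360139
Scale to base peak (0.438287) = 100: 5.5 : 40.5 : 100.0 : 82.2

5.5 : 40.5 : 100.0 : 82.2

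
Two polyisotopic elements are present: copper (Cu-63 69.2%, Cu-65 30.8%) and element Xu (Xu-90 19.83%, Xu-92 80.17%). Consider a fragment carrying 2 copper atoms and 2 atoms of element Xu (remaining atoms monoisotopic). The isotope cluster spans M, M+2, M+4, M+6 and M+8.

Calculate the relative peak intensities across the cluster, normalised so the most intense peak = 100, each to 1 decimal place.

4.2 : 37.8 : 100.0 : 68.0 : 13.6

Copper pattern (n=2): 0.478864 : 0.426272 : 0.094864
Element Xu pattern (n=2): 0.03932289 : 0.31795422 : 0.64272289
Convolve the two distributions (both contribute in 2-u steps):
  M: 0.478864×0.03932289 = 0.018830
  M+2: 0.478864×0.31795422 + 0.426272×0.03932289 = 0.169019
  M+4: 0.478864×0.64272289 + 0.426272×0.31795422 + 0.094864×0.03932289 = 0.447042
  M+6: 0.426272×0.64272289 + 0.094864×0.31795422 = 0.304137
  M+8: 0.094864×0.64272289 = 0.060971
Scale to base peak (0.447042) = 100: 4.2 : 37.8 : 100.0 : 68.0 : 13.6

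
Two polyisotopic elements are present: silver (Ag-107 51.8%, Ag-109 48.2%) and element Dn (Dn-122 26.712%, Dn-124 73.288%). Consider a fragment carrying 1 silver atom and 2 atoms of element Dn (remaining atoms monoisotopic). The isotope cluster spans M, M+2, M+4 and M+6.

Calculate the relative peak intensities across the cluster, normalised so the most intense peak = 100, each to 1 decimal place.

7.9 : 50.8 : 100.0 : 55.4

Silver pattern (n=1): 0.5180 : 0.4820
Element Dn pattern (n=2): 0.07135309 : 0.39153381 : 0.53711309
Convolve the two distributions (both contribute in 2-u steps):
  M: 0.5180×0.07135309 = 0.036961
  M+2: 0.5180×0.39153381 + 0.4820×0.07135309 = 0.237207
  M+4: 0.5180×0.53711309 + 0.4820×0.39153381 = 0.466944
  M+6: 0.4820×0.53711309 = 0.258889
Scale to base peak (0.466944) = 100: 7.9 : 50.8 : 100.0 : 55.4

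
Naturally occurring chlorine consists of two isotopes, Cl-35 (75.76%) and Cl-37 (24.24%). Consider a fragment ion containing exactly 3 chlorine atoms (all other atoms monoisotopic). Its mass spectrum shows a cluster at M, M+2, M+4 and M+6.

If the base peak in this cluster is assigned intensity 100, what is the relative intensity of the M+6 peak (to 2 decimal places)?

3.28

Binomial terms of (0.7576 + 0.2424)^3: M 0.4348, M+2 0.4174, M+4 0.1335, M+6 0.0142 → M is the base peak.
P(M) = C(3,0) × 0.7576^3 × 0.2424^0 = 1 × 0.4348304 × 1.0000 = 0.434830 (base)
P(M+6) = C(3,3) × 0.7576^0 × 0.2424^3 = 1 × 1.0000 × 0.01424288 = 0.014243
Relative intensity = 0.014243 / 0.434830 × 100 = 3.28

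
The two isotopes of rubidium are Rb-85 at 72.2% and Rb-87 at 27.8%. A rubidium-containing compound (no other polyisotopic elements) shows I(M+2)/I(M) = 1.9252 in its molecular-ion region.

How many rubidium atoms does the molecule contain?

5

For n independent Rb atoms, I(M+2)/I(M) = n · (abundance Rb-87) / (abundance Rb-85) = n · 0.278/0.722.
n = 1.9252 × 0.722/0.278 = 5.00 ≈ 5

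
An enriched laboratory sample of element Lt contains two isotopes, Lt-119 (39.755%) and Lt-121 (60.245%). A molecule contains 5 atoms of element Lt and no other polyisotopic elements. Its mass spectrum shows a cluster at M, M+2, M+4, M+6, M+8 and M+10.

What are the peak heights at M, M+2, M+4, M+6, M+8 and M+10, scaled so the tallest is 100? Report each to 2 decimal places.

2.87 : 21.77 : 65.99 : 100.00 : 75.77 : 22.96

Expanding (0.39755 + 0.60245)^5:
P(M) = 0.39755^5 = 0.009930
P(M+2) = 5 × 0.39755^4 × 0.60245^1 = 0.075242
P(M+4) = 10 × 0.39755^3 × 0.60245^2 = 0.228043
P(M+6) = 10 × 0.39755^2 × 0.60245^3 = 0.345578
P(M+8) = 5 × 0.39755^1 × 0.60245^4 = 0.261846
P(M+10) = 0.60245^5 = 0.079361
The M+6 peak is largest (0.345578); scaling to 100 gives 2.87 : 21.77 : 65.99 : 100.00 : 75.77 : 22.96.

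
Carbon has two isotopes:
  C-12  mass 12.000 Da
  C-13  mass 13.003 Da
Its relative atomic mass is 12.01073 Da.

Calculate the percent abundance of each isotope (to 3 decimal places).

C-12: 98.930%, C-13: 1.070%

With x = fraction of C-12 (so C-13 is 1 − x):
12.000·x + 13.003·(1 − x) = 12.01073
(12.000 − 13.003)·x = 12.01073 − 13.003
x = -0.99227 / -1.003 = 0.98930 → 98.930% C-12, 1.070% C-13.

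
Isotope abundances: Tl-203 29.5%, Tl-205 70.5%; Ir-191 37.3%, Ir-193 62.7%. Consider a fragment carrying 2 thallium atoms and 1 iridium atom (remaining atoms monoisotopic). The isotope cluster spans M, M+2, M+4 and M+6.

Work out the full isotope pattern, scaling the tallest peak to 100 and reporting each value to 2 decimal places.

Thallium pattern (n=2): 0.087025 : 0.41595 : 0.497025
Iridium pattern (n=1): 0.3730 : 0.6270
Convolve the two distributions (both contribute in 2-u steps):
  M: 0.087025×0.3730 = 0.032460
  M+2: 0.087025×0.6270 + 0.41595×0.3730 = 0.209714
  M+4: 0.41595×0.6270 + 0.497025×0.3730 = 0.446191
  M+6: 0.497025×0.6270 = 0.311635
Scale to base peak (0.446191) = 100: 7.27 : 47.00 : 100.00 : 69.84

7.27 : 47.00 : 100.00 : 69.84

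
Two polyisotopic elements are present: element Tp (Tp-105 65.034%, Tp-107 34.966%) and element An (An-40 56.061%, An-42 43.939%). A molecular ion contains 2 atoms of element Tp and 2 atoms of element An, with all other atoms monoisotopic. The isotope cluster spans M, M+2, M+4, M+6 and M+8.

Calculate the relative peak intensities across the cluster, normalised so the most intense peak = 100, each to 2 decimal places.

37.84 : 100.00 : 97.96 : 42.14 : 6.72

Element Tp pattern (n=2): 0.42294212 : 0.45479577 : 0.12226212
Element An pattern (n=2): 0.31428357 : 0.49265286 : 0.19306357
Convolve the two distributions (both contribute in 2-u steps):
  M: 0.42294212×0.31428357 = 0.132924
  M+2: 0.42294212×0.49265286 + 0.45479577×0.31428357 = 0.351298
  M+4: 0.42294212×0.19306357 + 0.45479577×0.49265286 + 0.12226212×0.31428357 = 0.344136
  M+6: 0.45479577×0.19306357 + 0.12226212×0.49265286 = 0.148037
  M+8: 0.12226212×0.19306357 = 0.023604
Scale to base peak (0.351298) = 100: 37.84 : 100.00 : 97.96 : 42.14 : 6.72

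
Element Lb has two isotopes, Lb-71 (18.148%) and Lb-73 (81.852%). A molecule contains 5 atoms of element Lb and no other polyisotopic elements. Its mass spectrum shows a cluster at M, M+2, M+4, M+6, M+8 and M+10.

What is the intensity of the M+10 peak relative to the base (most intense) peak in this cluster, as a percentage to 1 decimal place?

90.2%

Term probabilities: M 0.0002, M+2 0.0044, M+4 0.0400, M+6 0.1806, M+8 0.4073, M+10 0.3674. Base peak = M+8.
P(M+8) = C(5,4) × 0.18148^1 × 0.81852^4 = 5 × 0.18148 × 0.44886649 = 0.407301 (base)
P(M+10) = C(5,5) × 0.18148^0 × 0.81852^5 = 1 × 1.0000 × 0.3674062 = 0.367406
Relative intensity = 0.367406 / 0.407301 × 100 = 90.2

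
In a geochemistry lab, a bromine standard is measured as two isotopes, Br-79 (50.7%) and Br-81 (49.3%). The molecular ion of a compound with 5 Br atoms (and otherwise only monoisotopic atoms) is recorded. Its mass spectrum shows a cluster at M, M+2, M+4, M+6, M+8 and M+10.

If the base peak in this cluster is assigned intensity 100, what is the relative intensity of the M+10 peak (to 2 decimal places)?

Binomial terms of (0.507 + 0.493)^5: M 0.0335, M+2 0.1629, M+4 0.3168, M+6 0.3080, M+8 0.1497, M+10 0.0291 → M+4 is the base peak.
P(M+4) = C(5,2) × 0.507^3 × 0.493^2 = 10 × 0.13032384 × 0.243049 = 0.316751 (base)
P(M+10) = C(5,5) × 0.507^0 × 0.493^5 = 1 × 1.0000 × 0.0291229 = 0.029123
Relative intensity = 0.029123 / 0.316751 × 100 = 9.19

9.19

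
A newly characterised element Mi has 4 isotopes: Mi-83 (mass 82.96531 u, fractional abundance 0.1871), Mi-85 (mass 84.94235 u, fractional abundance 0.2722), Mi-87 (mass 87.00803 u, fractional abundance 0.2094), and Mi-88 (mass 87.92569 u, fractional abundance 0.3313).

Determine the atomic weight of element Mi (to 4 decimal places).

Average mass = Σ (abundance × isotope mass) = 0.1871 × 82.96531 + 0.2722 × 84.94235 + 0.2094 × 87.00803 + 0.3313 × 87.92569
= 15.522810 + 23.121308 + 18.219481 + 29.129781 = 85.993380 u

85.9934 u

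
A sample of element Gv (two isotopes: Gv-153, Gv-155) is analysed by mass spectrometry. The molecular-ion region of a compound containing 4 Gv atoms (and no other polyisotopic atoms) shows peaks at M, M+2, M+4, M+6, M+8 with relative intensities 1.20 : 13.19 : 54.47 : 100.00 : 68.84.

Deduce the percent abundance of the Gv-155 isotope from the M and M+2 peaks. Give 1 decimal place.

Write p for the Gv-153 fraction. I(M+2)/I(M) = [C(4,1)·p^3·(1−p)] / p^4 = 4·(1−p)/p = 13.19/1.20 = 10.9917
(1−p)/p = 10.9917/4 = 2.7479  ⇒  p = 1/(1 + 2.7479) = 0.2668
Gv-153: 26.7%, Gv-155: 73.3%.

73.3%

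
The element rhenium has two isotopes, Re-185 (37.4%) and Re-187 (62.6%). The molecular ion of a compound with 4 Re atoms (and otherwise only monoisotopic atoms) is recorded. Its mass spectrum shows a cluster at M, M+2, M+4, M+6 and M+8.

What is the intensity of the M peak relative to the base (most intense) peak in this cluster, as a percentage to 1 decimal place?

5.3%

(0.374 + 0.626)^4 gives M 0.0196, M+2 0.1310, M+4 0.3289, M+6 0.3670, M+8 0.1536; the largest is M+6.
P(M+6) = C(4,3) × 0.374^1 × 0.626^3 = 4 × 0.3740 × 0.24531438 = 0.366990 (base)
P(M) = C(4,0) × 0.374^4 × 0.626^0 = 1 × 0.0195653 × 1.0000 = 0.019565
Relative intensity = 0.019565 / 0.366990 × 100 = 5.3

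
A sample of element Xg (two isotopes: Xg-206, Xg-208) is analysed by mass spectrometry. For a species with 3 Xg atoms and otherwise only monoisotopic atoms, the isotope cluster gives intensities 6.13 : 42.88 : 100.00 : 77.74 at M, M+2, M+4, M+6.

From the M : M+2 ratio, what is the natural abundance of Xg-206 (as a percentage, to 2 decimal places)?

30.01%

Let p = fractional abundance of Xg-206. I(M+2)/I(M) = [C(3,1)·p^2·(1−p)] / p^3 = 3·(1−p)/p = 42.88/6.13 = 6.9951
(1−p)/p = 6.9951/3 = 2.3317  ⇒  p = 1/(1 + 2.3317) = 0.3001
Xg-206: 30.01%, Xg-208: 69.99%.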